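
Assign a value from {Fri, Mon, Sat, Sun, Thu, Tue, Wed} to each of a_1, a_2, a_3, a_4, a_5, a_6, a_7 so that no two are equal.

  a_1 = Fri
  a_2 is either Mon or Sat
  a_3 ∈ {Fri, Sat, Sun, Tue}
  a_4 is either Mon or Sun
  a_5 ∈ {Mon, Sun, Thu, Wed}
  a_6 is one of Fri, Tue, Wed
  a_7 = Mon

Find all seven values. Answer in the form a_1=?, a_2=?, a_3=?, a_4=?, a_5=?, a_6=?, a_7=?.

a_1 must be Fri (only option left). Eliminate Fri elsewhere: a_3, a_6.
a_7 must be Mon (only option left). Eliminate Mon elsewhere: a_2, a_4, a_5.
a_2's domain is down to {Sat}, so a_2 = Sat. Strike Sat from a_3.
a_4 has just one choice, so a_4 = Sun. Strike Sun from a_3, a_5.
a_3 must be Tue (only option left). Eliminate Tue elsewhere: a_6.
a_6 must be Wed (only option left). So a_5 can't be Wed.
That leaves a_5 = Thu.

a_1=Fri, a_2=Sat, a_3=Tue, a_4=Sun, a_5=Thu, a_6=Wed, a_7=Mon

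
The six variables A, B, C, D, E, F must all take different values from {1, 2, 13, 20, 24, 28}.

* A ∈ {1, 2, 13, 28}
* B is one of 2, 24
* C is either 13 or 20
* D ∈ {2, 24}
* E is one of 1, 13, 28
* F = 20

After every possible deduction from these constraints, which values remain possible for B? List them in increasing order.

F's domain is down to {20}, so F = 20. Eliminate 20 elsewhere: C.
C must be 13 (only option left). Remove 13 from A, E.
The 2 variables B and D are confined to {2, 24}, which locks those values in; drop them from A.
No further eliminations apply; B can still be any of 2, 24.

2, 24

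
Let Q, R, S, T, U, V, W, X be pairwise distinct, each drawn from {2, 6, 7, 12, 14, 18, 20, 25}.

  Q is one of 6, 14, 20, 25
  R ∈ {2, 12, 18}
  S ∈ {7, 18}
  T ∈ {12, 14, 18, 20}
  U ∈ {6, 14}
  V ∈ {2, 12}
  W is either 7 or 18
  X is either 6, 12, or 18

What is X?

Among the 8 variables, 25 fits only Q (and all 8 values in {2, 6, 7, 12, 14, 18, 20, 25} must be used), so Q = 25.
The 7 still-open variables draw from only 7 values {2, 6, 7, 12, 14, 18, 20}, so each is used; only T can be 20, hence T = 20.
The 6 still-open variables together cover exactly {2, 6, 7, 12, 14, 18} — 6 values for 6 variables — and 14 appears only in U's list, so U = 14.
The 5 still-open variables together cover exactly {2, 6, 7, 12, 18} — 5 values for 5 variables — and 6 appears only in X's list, so X = 6.

6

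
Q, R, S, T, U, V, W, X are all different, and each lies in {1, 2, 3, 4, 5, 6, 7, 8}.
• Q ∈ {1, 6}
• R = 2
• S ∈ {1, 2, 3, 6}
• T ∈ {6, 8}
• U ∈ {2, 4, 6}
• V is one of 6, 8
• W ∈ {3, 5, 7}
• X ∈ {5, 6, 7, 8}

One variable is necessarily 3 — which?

R must be 2 (only option left). So S, U can't be 2.
The 7 still-open variables together cover exactly {1, 3, 4, 5, 6, 7, 8} — 7 values for 7 variables — and 4 appears only in U's list, so U = 4.
T and V between them cover only {6, 8} — a naked pair. Remove those values from Q, S, X.
Q has just one choice, so Q = 1. Remove 1 from S.
So 3 goes to S.

S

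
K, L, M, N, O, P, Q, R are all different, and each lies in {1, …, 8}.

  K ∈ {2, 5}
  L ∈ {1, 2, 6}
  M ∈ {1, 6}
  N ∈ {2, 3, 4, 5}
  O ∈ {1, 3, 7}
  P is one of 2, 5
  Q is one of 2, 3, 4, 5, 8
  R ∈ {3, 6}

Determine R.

The 8 variables together cover exactly {1, 2, 3, 4, 5, 6, 7, 8} — 8 values for 8 variables — and 7 appears only in O's list, so O = 7.
The 7 still-open variables draw from only 7 values {1, 2, 3, 4, 5, 6, 8}, so each is used; only Q can be 8, hence Q = 8.
The 6 still-open variables draw from only 6 values {1, 2, 3, 4, 5, 6}, so each is used; only N can be 4, hence N = 4.
Among the 5 still-open variables, 3 fits only R (and all 5 values in {1, 2, 3, 5, 6} must be used), so R = 3.

3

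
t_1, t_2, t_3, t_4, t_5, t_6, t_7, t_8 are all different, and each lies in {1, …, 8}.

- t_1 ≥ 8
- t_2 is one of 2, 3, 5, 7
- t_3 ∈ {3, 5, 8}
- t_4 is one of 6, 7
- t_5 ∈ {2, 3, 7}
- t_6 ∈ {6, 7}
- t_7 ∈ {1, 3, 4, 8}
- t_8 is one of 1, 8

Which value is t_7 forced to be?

t_1 has just one choice, so t_1 = 8. Strike 8 from t_3, t_7, t_8.
t_8's domain is down to {1}, so t_8 = 1. Strike 1 from t_7.
The 6 still-open variables draw from only 6 values {2, 3, 4, 5, 6, 7}, so each is used; only t_7 can be 4, hence t_7 = 4.

4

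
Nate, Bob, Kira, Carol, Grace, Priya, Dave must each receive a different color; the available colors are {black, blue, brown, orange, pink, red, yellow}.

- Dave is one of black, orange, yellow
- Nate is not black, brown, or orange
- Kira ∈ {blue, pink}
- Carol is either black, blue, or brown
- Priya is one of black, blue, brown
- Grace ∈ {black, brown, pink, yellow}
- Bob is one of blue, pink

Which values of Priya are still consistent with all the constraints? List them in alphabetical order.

The 7 variables together cover exactly {black, blue, brown, orange, pink, red, yellow} — 7 values for 7 variables — and orange appears only in Dave's list, so Dave = orange.
The 6 still-open variables draw from only 6 values {black, blue, brown, pink, red, yellow}, so each is used; only Nate can be red, hence Nate = red.
The 5 still-open variables draw from only 5 values {black, blue, brown, pink, yellow}, so each is used; only Grace can be yellow, hence Grace = yellow.
Bob and Kira between them cover only {blue, pink} — a naked pair. Remove those values from Carol, Priya.
No further eliminations apply; Priya can still be any of black, brown.

black, brown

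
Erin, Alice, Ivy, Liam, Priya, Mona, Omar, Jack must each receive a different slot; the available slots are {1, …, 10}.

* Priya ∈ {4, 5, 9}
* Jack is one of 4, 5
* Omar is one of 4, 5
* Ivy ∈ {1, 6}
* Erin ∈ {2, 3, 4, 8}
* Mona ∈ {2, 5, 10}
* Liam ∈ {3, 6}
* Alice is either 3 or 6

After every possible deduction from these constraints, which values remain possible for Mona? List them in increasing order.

Alice and Liam share exactly the 2 values {3, 6}; by pigeonhole those values go to them, so strike 3, 6 from Erin, Ivy.
Ivy has just one choice, so Ivy = 1.
Omar and Jack share exactly the 2 values {4, 5}; by pigeonhole those values go to them, so strike 4, 5 from Erin, Priya, Mona.
Priya must be 9 (only option left).
No further eliminations apply; Mona can still be any of 2, 10.

2, 10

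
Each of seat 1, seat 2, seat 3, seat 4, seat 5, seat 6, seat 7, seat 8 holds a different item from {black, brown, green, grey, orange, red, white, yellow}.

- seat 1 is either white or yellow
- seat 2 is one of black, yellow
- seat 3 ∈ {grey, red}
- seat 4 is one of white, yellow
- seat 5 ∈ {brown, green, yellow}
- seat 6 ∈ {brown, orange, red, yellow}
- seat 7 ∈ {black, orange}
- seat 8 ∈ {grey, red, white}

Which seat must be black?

seat 2

The 8 variables together cover exactly {black, brown, green, grey, orange, red, white, yellow} — 8 values for 8 variables — and green appears only in seat 5's list, so seat 5 = green.
The 7 still-open variables together cover exactly {black, brown, grey, orange, red, white, yellow} — 7 values for 7 variables — and brown appears only in seat 6's list, so seat 6 = brown.
The 6 still-open variables together cover exactly {black, grey, orange, red, white, yellow} — 6 values for 6 variables — and orange appears only in seat 7's list, so seat 7 = orange.
The 5 still-open variables draw from only 5 values {black, grey, red, white, yellow}, so each is used; only seat 2 can be black, hence seat 2 = black.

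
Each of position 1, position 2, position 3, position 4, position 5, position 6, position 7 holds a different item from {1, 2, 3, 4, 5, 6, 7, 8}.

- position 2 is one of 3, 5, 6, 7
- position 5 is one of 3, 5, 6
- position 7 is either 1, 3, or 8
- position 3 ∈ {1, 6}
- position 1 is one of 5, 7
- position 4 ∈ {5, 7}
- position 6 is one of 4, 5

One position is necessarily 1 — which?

position 3

Among the 7 variables, 4 fits only position 6 (and all 7 values in {1, 3, 4, 5, 6, 7, 8} must be used), so position 6 = 4.
The 6 still-open variables together cover exactly {1, 3, 5, 6, 7, 8} — 6 values for 6 variables — and 8 appears only in position 7's list, so position 7 = 8.
Among the 5 still-open variables, 1 fits only position 3 (and all 5 values in {1, 3, 5, 6, 7} must be used), so position 3 = 1.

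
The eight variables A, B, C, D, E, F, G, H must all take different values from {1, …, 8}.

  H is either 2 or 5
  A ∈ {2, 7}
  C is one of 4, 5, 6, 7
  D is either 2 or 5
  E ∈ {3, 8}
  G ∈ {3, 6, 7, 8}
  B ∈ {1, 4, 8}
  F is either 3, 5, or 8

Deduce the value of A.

The 8 variables draw from only 8 values {1, 2, 3, 4, 5, 6, 7, 8}, so each is used; only B can be 1, hence B = 1.
Among the 7 still-open variables, 4 fits only C (and all 7 values in {2, 3, 4, 5, 6, 7, 8} must be used), so C = 4.
The 6 still-open variables draw from only 6 values {2, 3, 5, 6, 7, 8}, so each is used; only G can be 6, hence G = 6.
The 5 still-open variables draw from only 5 values {2, 3, 5, 7, 8}, so each is used; only A can be 7, hence A = 7.

7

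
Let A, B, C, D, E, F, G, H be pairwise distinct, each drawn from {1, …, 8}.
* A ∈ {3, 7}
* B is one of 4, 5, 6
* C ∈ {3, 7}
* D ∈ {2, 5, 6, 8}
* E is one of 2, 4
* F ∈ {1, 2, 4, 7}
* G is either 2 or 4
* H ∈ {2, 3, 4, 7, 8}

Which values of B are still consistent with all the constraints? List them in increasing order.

5, 6

The 8 variables together cover exactly {1, 2, 3, 4, 5, 6, 7, 8} — 8 values for 8 variables — and 1 appears only in F's list, so F = 1.
A and C between them cover only {3, 7} — a naked pair. Remove those values from H.
E and G share exactly the 2 values {2, 4}; by pigeonhole those values go to them, so strike 2, 4 from B, D, H.
That leaves H = 8. Remove 8 from D.
No further eliminations apply; B can still be any of 5, 6.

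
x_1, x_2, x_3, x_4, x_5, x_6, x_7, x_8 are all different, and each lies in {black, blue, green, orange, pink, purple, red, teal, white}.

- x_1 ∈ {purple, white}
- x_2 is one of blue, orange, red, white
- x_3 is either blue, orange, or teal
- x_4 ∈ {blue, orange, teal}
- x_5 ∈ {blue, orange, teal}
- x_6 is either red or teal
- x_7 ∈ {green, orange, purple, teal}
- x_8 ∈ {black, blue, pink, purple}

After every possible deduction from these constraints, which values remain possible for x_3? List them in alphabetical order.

blue, orange, teal

The 3 variables x_3, x_4, x_5 are confined to {blue, orange, teal}, which locks those values in; drop them from x_2, x_6, x_7, x_8.
That leaves x_6 = red. So x_2 can't be red.
x_2 must be white (only option left). So x_1 can't be white.
x_1's domain is down to {purple}, so x_1 = purple. So x_7, x_8 can't be purple.
x_7 has just one choice, so x_7 = green.
No further eliminations apply; x_3 can still be any of blue, orange, teal.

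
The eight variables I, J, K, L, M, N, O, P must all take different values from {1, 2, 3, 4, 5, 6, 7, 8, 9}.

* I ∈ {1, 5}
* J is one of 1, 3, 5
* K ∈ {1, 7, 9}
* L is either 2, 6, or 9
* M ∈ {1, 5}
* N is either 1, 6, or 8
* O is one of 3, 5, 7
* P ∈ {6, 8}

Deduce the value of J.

The 8 variables together cover exactly {1, 2, 3, 5, 6, 7, 8, 9} — 8 values for 8 variables — and 2 appears only in L's list, so L = 2.
Among the 7 still-open variables, 9 fits only K (and all 7 values in {1, 3, 5, 6, 7, 8, 9} must be used), so K = 9.
The 6 still-open variables draw from only 6 values {1, 3, 5, 6, 7, 8}, so each is used; only O can be 7, hence O = 7.
Among the 5 still-open variables, 3 fits only J (and all 5 values in {1, 3, 5, 6, 8} must be used), so J = 3.

3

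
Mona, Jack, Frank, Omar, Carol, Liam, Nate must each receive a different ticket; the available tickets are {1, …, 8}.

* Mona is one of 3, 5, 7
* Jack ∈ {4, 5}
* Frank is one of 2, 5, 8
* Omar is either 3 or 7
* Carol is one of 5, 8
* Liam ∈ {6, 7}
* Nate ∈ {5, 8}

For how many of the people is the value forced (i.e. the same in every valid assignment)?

Among the 7 variables, 2 fits only Frank (and all 7 values in {2, 3, 4, 5, 6, 7, 8} must be used), so Frank = 2.
The 6 still-open variables together cover exactly {3, 4, 5, 6, 7, 8} — 6 values for 6 variables — and 4 appears only in Jack's list, so Jack = 4.
Among the 5 still-open variables, 6 fits only Liam (and all 5 values in {3, 5, 6, 7, 8} must be used), so Liam = 6.
The 2 variables Carol and Nate are confined to {5, 8}, which locks those values in; drop them from Mona.
Determined: Jack=4, Frank=2, Liam=6. The other people each still have more than one consistent value. That makes 3.

3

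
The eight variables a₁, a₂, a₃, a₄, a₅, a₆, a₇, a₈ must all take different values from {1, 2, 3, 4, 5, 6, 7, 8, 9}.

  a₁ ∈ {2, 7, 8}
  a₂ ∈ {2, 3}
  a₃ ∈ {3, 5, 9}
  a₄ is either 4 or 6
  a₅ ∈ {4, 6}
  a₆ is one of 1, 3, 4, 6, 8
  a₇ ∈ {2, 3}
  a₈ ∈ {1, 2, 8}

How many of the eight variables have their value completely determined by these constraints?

1

The 2 variables a₂ and a₇ are confined to {2, 3}, which locks those values in; drop them from a₁, a₃, a₆, a₈.
The 2 variables a₄ and a₅ are confined to {4, 6}, which locks those values in; drop them from a₆.
a₆ and a₈ share exactly the 2 values {1, 8}; by pigeonhole those values go to them, so strike 1, 8 from a₁.
That leaves a₁ = 7.
Determined: a₁=7. The other variables each still have more than one consistent value. That makes 1.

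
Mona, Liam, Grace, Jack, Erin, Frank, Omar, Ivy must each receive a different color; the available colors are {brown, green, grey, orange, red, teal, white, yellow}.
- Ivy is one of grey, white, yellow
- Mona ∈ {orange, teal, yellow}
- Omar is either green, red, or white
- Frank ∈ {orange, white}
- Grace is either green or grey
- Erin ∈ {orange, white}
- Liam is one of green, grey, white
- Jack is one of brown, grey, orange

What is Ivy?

The 8 variables draw from only 8 values {brown, green, grey, orange, red, teal, white, yellow}, so each is used; only Jack can be brown, hence Jack = brown.
Among the 7 still-open variables, red fits only Omar (and all 7 values in {green, grey, orange, red, teal, white, yellow} must be used), so Omar = red.
Among the 6 still-open variables, teal fits only Mona (and all 6 values in {green, grey, orange, teal, white, yellow} must be used), so Mona = teal.
The 5 still-open variables draw from only 5 values {green, grey, orange, white, yellow}, so each is used; only Ivy can be yellow, hence Ivy = yellow.

yellow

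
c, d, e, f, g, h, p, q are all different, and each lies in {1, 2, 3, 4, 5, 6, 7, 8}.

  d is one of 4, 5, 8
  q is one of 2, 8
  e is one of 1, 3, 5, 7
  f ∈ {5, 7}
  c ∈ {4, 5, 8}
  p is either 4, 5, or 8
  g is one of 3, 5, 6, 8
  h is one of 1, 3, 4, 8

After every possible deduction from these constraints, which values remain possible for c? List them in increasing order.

4, 5, 8

The 8 variables together cover exactly {1, 2, 3, 4, 5, 6, 7, 8} — 8 values for 8 variables — and 2 appears only in q's list, so q = 2.
The 7 still-open variables draw from only 7 values {1, 3, 4, 5, 6, 7, 8}, so each is used; only g can be 6, hence g = 6.
The 3 variables c, d, p are confined to {4, 5, 8}, which locks those values in; drop them from e, f, h.
f has just one choice, so f = 7. Strike 7 from e.
No further eliminations apply; c can still be any of 4, 5, 8.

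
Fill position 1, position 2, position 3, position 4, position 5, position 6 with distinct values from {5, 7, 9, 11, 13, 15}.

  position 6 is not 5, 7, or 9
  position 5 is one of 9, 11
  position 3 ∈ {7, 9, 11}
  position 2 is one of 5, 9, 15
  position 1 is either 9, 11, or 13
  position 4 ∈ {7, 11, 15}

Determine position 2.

5

Among the 6 variables, 5 fits only position 2 (and all 6 values in {5, 7, 9, 11, 13, 15} must be used), so position 2 = 5.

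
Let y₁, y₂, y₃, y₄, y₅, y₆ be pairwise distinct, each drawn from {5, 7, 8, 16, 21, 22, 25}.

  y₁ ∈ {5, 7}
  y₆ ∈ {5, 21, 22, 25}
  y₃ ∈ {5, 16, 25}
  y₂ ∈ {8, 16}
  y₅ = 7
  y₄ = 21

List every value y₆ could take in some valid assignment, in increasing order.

22, 25

y₄ has just one choice, so y₄ = 21. Strike 21 from y₆.
y₅ must be 7 (only option left). Eliminate 7 elsewhere: y₁.
y₁'s domain is down to {5}, so y₁ = 5. Strike 5 from y₃, y₆.
No further eliminations apply; y₆ can still be any of 22, 25.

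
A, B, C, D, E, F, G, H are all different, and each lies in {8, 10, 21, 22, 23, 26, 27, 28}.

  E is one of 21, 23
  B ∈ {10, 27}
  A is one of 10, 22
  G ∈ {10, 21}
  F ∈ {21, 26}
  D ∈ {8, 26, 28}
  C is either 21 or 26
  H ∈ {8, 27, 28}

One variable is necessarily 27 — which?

B

The 8 variables draw from only 8 values {8, 10, 21, 22, 23, 26, 27, 28}, so each is used; only A can be 22, hence A = 22.
The 7 still-open variables together cover exactly {8, 10, 21, 23, 26, 27, 28} — 7 values for 7 variables — and 23 appears only in E's list, so E = 23.
C and F share exactly the 2 values {21, 26}; by pigeonhole those values go to them, so strike 21, 26 from D, G.
G must be 10 (only option left). So B can't be 10.
So 27 goes to B.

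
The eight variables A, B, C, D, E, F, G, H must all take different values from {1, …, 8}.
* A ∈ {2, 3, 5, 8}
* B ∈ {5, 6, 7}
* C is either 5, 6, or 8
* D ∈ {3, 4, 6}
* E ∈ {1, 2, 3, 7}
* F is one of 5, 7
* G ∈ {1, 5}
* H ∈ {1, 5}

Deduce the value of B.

6

Among the 8 variables, 4 fits only D (and all 8 values in {1, 2, 3, 4, 5, 6, 7, 8} must be used), so D = 4.
G and H share exactly the 2 values {1, 5}; by pigeonhole those values go to them, so strike 1, 5 from A, B, C, E, F.
F must be 7 (only option left). So B, E can't be 7.
So B = 6.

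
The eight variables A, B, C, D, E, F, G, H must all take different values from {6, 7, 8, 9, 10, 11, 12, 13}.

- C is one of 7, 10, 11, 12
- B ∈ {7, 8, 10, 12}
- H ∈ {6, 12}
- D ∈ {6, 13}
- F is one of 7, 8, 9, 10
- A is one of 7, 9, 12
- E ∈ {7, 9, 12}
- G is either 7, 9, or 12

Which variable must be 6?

H

The 8 variables together cover exactly {6, 7, 8, 9, 10, 11, 12, 13} — 8 values for 8 variables — and 11 appears only in C's list, so C = 11.
Among the 7 still-open variables, 13 fits only D (and all 7 values in {6, 7, 8, 9, 10, 12, 13} must be used), so D = 13.
Among the 6 still-open variables, 6 fits only H (and all 6 values in {6, 7, 8, 9, 10, 12} must be used), so H = 6.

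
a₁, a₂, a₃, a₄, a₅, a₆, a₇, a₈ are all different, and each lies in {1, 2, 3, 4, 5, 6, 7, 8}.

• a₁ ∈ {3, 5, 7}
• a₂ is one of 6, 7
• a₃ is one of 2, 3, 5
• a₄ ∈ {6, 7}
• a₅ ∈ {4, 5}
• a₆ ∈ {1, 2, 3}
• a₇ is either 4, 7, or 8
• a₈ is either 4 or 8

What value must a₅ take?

The 8 variables draw from only 8 values {1, 2, 3, 4, 5, 6, 7, 8}, so each is used; only a₆ can be 1, hence a₆ = 1.
The 7 still-open variables together cover exactly {2, 3, 4, 5, 6, 7, 8} — 7 values for 7 variables — and 2 appears only in a₃'s list, so a₃ = 2.
The 6 still-open variables draw from only 6 values {3, 4, 5, 6, 7, 8}, so each is used; only a₁ can be 3, hence a₁ = 3.
The 5 still-open variables together cover exactly {4, 5, 6, 7, 8} — 5 values for 5 variables — and 5 appears only in a₅'s list, so a₅ = 5.

5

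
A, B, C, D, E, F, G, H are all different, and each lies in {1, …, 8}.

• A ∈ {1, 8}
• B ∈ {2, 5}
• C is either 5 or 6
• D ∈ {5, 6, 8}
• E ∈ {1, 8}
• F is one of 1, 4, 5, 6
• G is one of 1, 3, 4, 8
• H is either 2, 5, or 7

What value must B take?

Among the 8 variables, 3 fits only G (and all 8 values in {1, 2, 3, 4, 5, 6, 7, 8} must be used), so G = 3.
Among the 7 still-open variables, 4 fits only F (and all 7 values in {1, 2, 4, 5, 6, 7, 8} must be used), so F = 4.
Among the 6 still-open variables, 7 fits only H (and all 6 values in {1, 2, 5, 6, 7, 8} must be used), so H = 7.
Among the 5 still-open variables, 2 fits only B (and all 5 values in {1, 2, 5, 6, 8} must be used), so B = 2.

2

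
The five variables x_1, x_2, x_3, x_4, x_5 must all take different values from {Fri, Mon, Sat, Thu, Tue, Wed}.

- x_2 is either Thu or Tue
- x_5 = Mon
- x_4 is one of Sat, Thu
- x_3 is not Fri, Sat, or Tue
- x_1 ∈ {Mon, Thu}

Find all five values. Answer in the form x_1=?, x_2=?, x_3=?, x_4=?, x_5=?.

x_1=Thu, x_2=Tue, x_3=Wed, x_4=Sat, x_5=Mon

x_5 has just one choice, so x_5 = Mon. Strike Mon from x_1, x_3.
x_1's domain is down to {Thu}, so x_1 = Thu. Eliminate Thu elsewhere: x_2, x_3, x_4.
x_2 must be Tue (only option left).
That leaves x_3 = Wed.
x_4 must be Sat (only option left).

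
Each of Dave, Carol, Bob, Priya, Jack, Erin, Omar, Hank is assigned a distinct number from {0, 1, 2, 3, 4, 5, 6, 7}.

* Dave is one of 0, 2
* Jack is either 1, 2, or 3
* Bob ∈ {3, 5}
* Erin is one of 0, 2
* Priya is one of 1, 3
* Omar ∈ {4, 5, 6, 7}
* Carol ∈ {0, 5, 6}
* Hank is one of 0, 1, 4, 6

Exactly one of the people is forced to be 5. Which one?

The 8 variables draw from only 8 values {0, 1, 2, 3, 4, 5, 6, 7}, so each is used; only Omar can be 7, hence Omar = 7.
The 7 still-open variables draw from only 7 values {0, 1, 2, 3, 4, 5, 6}, so each is used; only Hank can be 4, hence Hank = 4.
The 6 still-open variables together cover exactly {0, 1, 2, 3, 5, 6} — 6 values for 6 variables — and 6 appears only in Carol's list, so Carol = 6.
The 5 still-open variables together cover exactly {0, 1, 2, 3, 5} — 5 values for 5 variables — and 5 appears only in Bob's list, so Bob = 5.

Bob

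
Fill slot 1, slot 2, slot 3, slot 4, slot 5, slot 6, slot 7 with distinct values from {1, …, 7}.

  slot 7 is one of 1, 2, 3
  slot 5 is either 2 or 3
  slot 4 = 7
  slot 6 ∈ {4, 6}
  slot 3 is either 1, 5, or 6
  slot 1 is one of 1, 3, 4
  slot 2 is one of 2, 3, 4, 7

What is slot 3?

slot 4's domain is down to {7}, so slot 4 = 7. Eliminate 7 elsewhere: slot 2.
The 6 still-open variables together cover exactly {1, 2, 3, 4, 5, 6} — 6 values for 6 variables — and 5 appears only in slot 3's list, so slot 3 = 5.

5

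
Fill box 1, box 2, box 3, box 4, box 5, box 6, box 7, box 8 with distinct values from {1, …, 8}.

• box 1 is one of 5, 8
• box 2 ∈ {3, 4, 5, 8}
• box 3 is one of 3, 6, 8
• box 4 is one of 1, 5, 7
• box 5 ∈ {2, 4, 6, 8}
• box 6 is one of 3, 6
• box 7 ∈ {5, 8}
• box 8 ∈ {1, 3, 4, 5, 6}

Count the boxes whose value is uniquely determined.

Among the 8 variables, 2 fits only box 5 (and all 8 values in {1, 2, 3, 4, 5, 6, 7, 8} must be used), so box 5 = 2.
The 7 still-open variables together cover exactly {1, 3, 4, 5, 6, 7, 8} — 7 values for 7 variables — and 7 appears only in box 4's list, so box 4 = 7.
Among the 6 still-open variables, 1 fits only box 8 (and all 6 values in {1, 3, 4, 5, 6, 8} must be used), so box 8 = 1.
Among the 5 still-open variables, 4 fits only box 2 (and all 5 values in {3, 4, 5, 6, 8} must be used), so box 2 = 4.
box 1 and box 7 between them cover only {5, 8} — a naked pair. Remove those values from box 3.
Determined: box 2=4, box 4=7, box 5=2, box 8=1. The other boxes each still have more than one consistent value. That makes 4.

4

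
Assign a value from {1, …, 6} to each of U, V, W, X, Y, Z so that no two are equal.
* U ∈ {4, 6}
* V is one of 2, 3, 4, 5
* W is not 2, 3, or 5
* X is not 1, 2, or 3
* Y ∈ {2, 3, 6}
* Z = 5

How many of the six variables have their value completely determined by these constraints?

2

Z has just one choice, so Z = 5. Remove 5 from V, X.
The 5 still-open variables draw from only 5 values {1, 2, 3, 4, 6}, so each is used; only W can be 1, hence W = 1.
U and X share exactly the 2 values {4, 6}; by pigeonhole those values go to them, so strike 4, 6 from V, Y.
Determined: W=1, Z=5. The other variables each still have more than one consistent value. That makes 2.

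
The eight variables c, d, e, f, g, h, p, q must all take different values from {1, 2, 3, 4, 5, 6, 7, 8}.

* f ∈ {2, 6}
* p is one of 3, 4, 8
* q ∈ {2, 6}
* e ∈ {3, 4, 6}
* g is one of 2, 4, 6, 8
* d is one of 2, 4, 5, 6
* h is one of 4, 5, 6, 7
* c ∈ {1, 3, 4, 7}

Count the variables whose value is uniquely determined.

3

The 8 variables together cover exactly {1, 2, 3, 4, 5, 6, 7, 8} — 8 values for 8 variables — and 1 appears only in c's list, so c = 1.
The 7 still-open variables together cover exactly {2, 3, 4, 5, 6, 7, 8} — 7 values for 7 variables — and 7 appears only in h's list, so h = 7.
The 6 still-open variables together cover exactly {2, 3, 4, 5, 6, 8} — 6 values for 6 variables — and 5 appears only in d's list, so d = 5.
f and q share exactly the 2 values {2, 6}; by pigeonhole those values go to them, so strike 2, 6 from e, g.
Determined: c=1, d=5, h=7. The other variables each still have more than one consistent value. That makes 3.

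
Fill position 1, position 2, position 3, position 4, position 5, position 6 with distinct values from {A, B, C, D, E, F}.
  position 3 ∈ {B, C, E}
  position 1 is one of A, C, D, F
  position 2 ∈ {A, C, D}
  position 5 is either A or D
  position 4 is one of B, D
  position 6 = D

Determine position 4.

B

position 6's domain is down to {D}, so position 6 = D. Strike D from position 1, position 2, position 4, position 5.
So position 4 = B.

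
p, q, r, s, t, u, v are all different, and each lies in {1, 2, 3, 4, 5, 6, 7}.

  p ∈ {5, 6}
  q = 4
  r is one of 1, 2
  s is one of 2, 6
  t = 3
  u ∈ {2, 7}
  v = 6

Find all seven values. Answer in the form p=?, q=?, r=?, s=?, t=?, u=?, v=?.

p=5, q=4, r=1, s=2, t=3, u=7, v=6

q must be 4 (only option left).
t must be 3 (only option left).
v must be 6 (only option left). Eliminate 6 elsewhere: p, s.
p has just one choice, so p = 5.
s has just one choice, so s = 2. Remove 2 from r, u.
That leaves u = 7.
r must be 1 (only option left).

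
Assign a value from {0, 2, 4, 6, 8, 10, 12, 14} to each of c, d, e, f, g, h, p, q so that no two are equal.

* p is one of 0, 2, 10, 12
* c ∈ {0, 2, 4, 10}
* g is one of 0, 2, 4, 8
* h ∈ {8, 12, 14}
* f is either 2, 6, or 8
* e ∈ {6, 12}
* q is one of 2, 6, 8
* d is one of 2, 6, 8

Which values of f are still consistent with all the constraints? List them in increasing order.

2, 6, 8

The 8 variables together cover exactly {0, 2, 4, 6, 8, 10, 12, 14} — 8 values for 8 variables — and 14 appears only in h's list, so h = 14.
d, f, q between them cover only {2, 6, 8} — a naked triple. Remove those values from c, e, g, p.
e has just one choice, so e = 12. Remove 12 from p.
No further eliminations apply; f can still be any of 2, 6, 8.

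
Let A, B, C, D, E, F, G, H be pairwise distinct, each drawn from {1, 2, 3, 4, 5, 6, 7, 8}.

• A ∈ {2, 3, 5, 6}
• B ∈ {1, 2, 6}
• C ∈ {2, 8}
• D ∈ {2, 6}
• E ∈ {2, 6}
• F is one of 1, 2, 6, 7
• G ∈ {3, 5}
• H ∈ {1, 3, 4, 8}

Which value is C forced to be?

Among the 8 variables, 4 fits only H (and all 8 values in {1, 2, 3, 4, 5, 6, 7, 8} must be used), so H = 4.
The 7 still-open variables together cover exactly {1, 2, 3, 5, 6, 7, 8} — 7 values for 7 variables — and 7 appears only in F's list, so F = 7.
The 6 still-open variables together cover exactly {1, 2, 3, 5, 6, 8} — 6 values for 6 variables — and 1 appears only in B's list, so B = 1.
The 5 still-open variables together cover exactly {2, 3, 5, 6, 8} — 5 values for 5 variables — and 8 appears only in C's list, so C = 8.

8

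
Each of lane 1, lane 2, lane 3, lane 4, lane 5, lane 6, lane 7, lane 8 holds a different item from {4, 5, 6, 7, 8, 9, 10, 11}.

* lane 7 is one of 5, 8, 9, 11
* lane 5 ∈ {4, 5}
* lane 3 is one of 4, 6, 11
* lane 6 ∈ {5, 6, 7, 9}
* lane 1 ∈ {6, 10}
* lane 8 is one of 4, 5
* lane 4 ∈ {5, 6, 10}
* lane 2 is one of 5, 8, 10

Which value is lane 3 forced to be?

11

The 8 variables together cover exactly {4, 5, 6, 7, 8, 9, 10, 11} — 8 values for 8 variables — and 7 appears only in lane 6's list, so lane 6 = 7.
The 7 still-open variables draw from only 7 values {4, 5, 6, 8, 9, 10, 11}, so each is used; only lane 7 can be 9, hence lane 7 = 9.
The 6 still-open variables draw from only 6 values {4, 5, 6, 8, 10, 11}, so each is used; only lane 2 can be 8, hence lane 2 = 8.
Among the 5 still-open variables, 11 fits only lane 3 (and all 5 values in {4, 5, 6, 10, 11} must be used), so lane 3 = 11.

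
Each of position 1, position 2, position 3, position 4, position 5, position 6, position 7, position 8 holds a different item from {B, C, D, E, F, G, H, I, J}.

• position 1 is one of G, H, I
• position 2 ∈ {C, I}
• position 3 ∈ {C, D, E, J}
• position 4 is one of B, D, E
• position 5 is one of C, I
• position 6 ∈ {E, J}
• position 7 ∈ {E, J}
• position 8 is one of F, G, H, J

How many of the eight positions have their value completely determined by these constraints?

position 2 and position 5 share exactly the 2 values {C, I}; by pigeonhole those values go to them, so strike C, I from position 1, position 3.
position 6 and position 7 share exactly the 2 values {E, J}; by pigeonhole those values go to them, so strike E, J from position 3, position 4, position 8.
That leaves position 3 = D. Remove D from position 4.
position 4's domain is down to {B}, so position 4 = B.
Determined: position 3=D, position 4=B. The other positions each still have more than one consistent value. That makes 2.

2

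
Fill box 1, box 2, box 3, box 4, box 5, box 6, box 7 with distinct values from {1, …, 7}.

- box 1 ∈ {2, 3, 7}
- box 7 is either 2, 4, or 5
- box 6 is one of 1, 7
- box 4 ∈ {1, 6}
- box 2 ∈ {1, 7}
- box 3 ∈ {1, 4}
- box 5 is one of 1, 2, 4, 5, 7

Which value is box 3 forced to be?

The 7 variables draw from only 7 values {1, 2, 3, 4, 5, 6, 7}, so each is used; only box 1 can be 3, hence box 1 = 3.
Among the 6 still-open variables, 6 fits only box 4 (and all 6 values in {1, 2, 4, 5, 6, 7} must be used), so box 4 = 6.
box 2 and box 6 share exactly the 2 values {1, 7}; by pigeonhole those values go to them, so strike 1, 7 from box 3, box 5.
So box 3 = 4.

4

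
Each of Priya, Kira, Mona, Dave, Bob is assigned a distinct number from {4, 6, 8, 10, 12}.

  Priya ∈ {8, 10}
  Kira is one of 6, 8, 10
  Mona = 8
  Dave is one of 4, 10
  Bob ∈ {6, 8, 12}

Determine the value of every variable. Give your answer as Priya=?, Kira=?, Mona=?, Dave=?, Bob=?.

Mona's domain is down to {8}, so Mona = 8. Eliminate 8 elsewhere: Priya, Kira, Bob.
That leaves Priya = 10. Eliminate 10 elsewhere: Kira, Dave.
That leaves Kira = 6. Remove 6 from Bob.
Dave's domain is down to {4}, so Dave = 4.
Bob has just one choice, so Bob = 12.

Priya=10, Kira=6, Mona=8, Dave=4, Bob=12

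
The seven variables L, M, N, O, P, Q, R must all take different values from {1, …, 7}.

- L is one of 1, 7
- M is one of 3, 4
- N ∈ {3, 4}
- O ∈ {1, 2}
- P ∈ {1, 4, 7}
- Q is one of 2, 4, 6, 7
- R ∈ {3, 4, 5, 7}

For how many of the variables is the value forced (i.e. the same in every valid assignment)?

3

The 7 variables together cover exactly {1, 2, 3, 4, 5, 6, 7} — 7 values for 7 variables — and 5 appears only in R's list, so R = 5.
The 6 still-open variables together cover exactly {1, 2, 3, 4, 6, 7} — 6 values for 6 variables — and 6 appears only in Q's list, so Q = 6.
Among the 5 still-open variables, 2 fits only O (and all 5 values in {1, 2, 3, 4, 7} must be used), so O = 2.
M and N between them cover only {3, 4} — a naked pair. Remove those values from P.
Determined: O=2, Q=6, R=5. The other variables each still have more than one consistent value. That makes 3.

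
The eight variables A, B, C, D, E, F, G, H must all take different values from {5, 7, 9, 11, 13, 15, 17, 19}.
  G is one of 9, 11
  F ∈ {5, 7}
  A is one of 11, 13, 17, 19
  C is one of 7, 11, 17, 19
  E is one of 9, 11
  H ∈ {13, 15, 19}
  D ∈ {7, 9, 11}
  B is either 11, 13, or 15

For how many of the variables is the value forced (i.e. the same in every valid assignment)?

2

The 8 variables together cover exactly {5, 7, 9, 11, 13, 15, 17, 19} — 8 values for 8 variables — and 5 appears only in F's list, so F = 5.
E and G between them cover only {9, 11} — a naked pair. Remove those values from A, B, C, D.
D has just one choice, so D = 7. Strike 7 from C.
Determined: D=7, F=5. The other variables each still have more than one consistent value. That makes 2.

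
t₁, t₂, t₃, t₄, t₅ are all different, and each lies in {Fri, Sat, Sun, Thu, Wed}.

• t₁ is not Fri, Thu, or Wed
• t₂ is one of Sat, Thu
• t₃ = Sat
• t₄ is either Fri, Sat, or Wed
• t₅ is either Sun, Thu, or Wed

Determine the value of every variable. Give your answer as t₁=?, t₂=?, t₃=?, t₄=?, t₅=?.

t₃ has just one choice, so t₃ = Sat. So t₁, t₂, t₄ can't be Sat.
t₁ has just one choice, so t₁ = Sun. Eliminate Sun elsewhere: t₅.
t₂'s domain is down to {Thu}, so t₂ = Thu. So t₅ can't be Thu.
t₅ has just one choice, so t₅ = Wed. Eliminate Wed elsewhere: t₄.
That leaves t₄ = Fri.

t₁=Sun, t₂=Thu, t₃=Sat, t₄=Fri, t₅=Wed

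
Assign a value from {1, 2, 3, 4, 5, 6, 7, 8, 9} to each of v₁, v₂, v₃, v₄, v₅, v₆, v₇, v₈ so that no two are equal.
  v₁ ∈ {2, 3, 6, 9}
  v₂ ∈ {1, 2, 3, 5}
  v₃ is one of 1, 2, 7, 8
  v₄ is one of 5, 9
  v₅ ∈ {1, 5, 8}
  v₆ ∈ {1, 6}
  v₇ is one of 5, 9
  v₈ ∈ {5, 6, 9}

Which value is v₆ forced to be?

1

Among the 8 variables, 7 fits only v₃ (and all 8 values in {1, 2, 3, 5, 6, 7, 8, 9} must be used), so v₃ = 7.
The 7 still-open variables draw from only 7 values {1, 2, 3, 5, 6, 8, 9}, so each is used; only v₅ can be 8, hence v₅ = 8.
v₄ and v₇ between them cover only {5, 9} — a naked pair. Remove those values from v₁, v₂, v₈.
v₈'s domain is down to {6}, so v₈ = 6. Remove 6 from v₁, v₆.
So v₆ = 1.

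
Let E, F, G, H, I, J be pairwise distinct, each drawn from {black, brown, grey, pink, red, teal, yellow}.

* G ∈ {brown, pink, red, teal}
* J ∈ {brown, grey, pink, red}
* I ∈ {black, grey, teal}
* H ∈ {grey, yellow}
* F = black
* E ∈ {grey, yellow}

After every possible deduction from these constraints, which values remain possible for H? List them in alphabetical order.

F has just one choice, so F = black. Eliminate black elsewhere: I.
E and H share exactly the 2 values {grey, yellow}; by pigeonhole those values go to them, so strike grey, yellow from I, J.
I must be teal (only option left). So G can't be teal.
No further eliminations apply; H can still be any of grey, yellow.

grey, yellow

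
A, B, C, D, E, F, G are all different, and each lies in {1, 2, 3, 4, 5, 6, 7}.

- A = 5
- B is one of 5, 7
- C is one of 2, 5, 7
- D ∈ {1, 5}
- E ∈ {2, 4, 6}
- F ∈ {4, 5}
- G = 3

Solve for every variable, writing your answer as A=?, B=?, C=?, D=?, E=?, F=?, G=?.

A=5, B=7, C=2, D=1, E=6, F=4, G=3

A's domain is down to {5}, so A = 5. Strike 5 from B, C, D, F.
B must be 7 (only option left). Remove 7 from C.
That leaves C = 2. So E can't be 2.
D has just one choice, so D = 1.
F has just one choice, so F = 4. Strike 4 from E.
G must be 3 (only option left).
E has just one choice, so E = 6.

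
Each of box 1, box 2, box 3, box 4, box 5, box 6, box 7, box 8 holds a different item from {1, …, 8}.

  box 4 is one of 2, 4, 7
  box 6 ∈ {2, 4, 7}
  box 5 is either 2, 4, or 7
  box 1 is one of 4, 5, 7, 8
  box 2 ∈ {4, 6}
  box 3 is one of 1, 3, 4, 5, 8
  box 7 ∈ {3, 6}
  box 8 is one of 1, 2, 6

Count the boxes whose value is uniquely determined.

3

box 4, box 5, box 6 share exactly the 3 values {2, 4, 7}; by pigeonhole those values go to them, so strike 2, 4, 7 from box 1, box 2, box 3, box 8.
box 2 has just one choice, so box 2 = 6. So box 7, box 8 can't be 6.
box 7 has just one choice, so box 7 = 3. Remove 3 from box 3.
box 8 has just one choice, so box 8 = 1. So box 3 can't be 1.
Determined: box 2=6, box 7=3, box 8=1. The other boxes each still have more than one consistent value. That makes 3.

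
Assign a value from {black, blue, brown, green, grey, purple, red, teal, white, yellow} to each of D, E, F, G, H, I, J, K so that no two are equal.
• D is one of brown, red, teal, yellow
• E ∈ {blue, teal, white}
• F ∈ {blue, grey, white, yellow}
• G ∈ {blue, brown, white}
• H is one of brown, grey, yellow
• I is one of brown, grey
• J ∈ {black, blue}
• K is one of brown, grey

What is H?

The 8 variables together cover exactly {black, blue, brown, grey, red, teal, white, yellow} — 8 values for 8 variables — and black appears only in J's list, so J = black.
Among the 7 still-open variables, red fits only D (and all 7 values in {blue, brown, grey, red, teal, white, yellow} must be used), so D = red.
The 6 still-open variables draw from only 6 values {blue, brown, grey, teal, white, yellow}, so each is used; only E can be teal, hence E = teal.
I and K share exactly the 2 values {brown, grey}; by pigeonhole those values go to them, so strike brown, grey from F, G, H.
So H = yellow.

yellow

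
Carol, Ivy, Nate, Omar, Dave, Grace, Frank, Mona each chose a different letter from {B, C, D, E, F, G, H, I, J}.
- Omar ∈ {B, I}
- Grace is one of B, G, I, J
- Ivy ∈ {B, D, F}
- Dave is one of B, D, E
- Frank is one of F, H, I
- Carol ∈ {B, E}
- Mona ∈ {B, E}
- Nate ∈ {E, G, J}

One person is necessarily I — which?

Omar

The 8 variables together cover exactly {B, D, E, F, G, H, I, J} — 8 values for 8 variables — and H appears only in Frank's list, so Frank = H.
The 7 still-open variables together cover exactly {B, D, E, F, G, I, J} — 7 values for 7 variables — and F appears only in Ivy's list, so Ivy = F.
The 6 still-open variables draw from only 6 values {B, D, E, G, I, J}, so each is used; only Dave can be D, hence Dave = D.
The 2 variables Carol and Mona are confined to {B, E}, which locks those values in; drop them from Nate, Omar, Grace.
So I goes to Omar.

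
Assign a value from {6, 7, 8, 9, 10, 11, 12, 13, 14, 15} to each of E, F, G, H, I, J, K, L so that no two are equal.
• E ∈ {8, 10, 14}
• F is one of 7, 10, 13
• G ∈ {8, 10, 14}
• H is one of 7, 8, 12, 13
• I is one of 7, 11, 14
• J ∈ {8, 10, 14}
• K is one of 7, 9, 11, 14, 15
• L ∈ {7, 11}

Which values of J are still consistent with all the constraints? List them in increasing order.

E, G, J share exactly the 3 values {8, 10, 14}; by pigeonhole those values go to them, so strike 8, 10, 14 from F, H, I, K.
The 2 variables I and L are confined to {7, 11}, which locks those values in; drop them from F, H, K.
F's domain is down to {13}, so F = 13. Eliminate 13 elsewhere: H.
That leaves H = 12.
No further eliminations apply; J can still be any of 8, 10, 14.

8, 10, 14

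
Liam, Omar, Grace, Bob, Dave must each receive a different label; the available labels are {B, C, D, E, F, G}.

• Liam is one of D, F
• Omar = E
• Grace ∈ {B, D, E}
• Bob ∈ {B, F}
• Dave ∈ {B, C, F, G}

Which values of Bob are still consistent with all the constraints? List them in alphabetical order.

Omar must be E (only option left). Remove E from Grace.
Liam, Grace, Bob share exactly the 3 values {B, D, F}; by pigeonhole those values go to them, so strike B, D, F from Dave.
No further eliminations apply; Bob can still be any of B, F.

B, F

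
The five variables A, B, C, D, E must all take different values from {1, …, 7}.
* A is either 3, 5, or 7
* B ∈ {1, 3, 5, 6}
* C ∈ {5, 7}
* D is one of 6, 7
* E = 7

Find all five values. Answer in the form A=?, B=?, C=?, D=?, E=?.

A=3, B=1, C=5, D=6, E=7

E has just one choice, so E = 7. So A, C, D can't be 7.
C's domain is down to {5}, so C = 5. Eliminate 5 elsewhere: A, B.
That leaves D = 6. Eliminate 6 elsewhere: B.
A's domain is down to {3}, so A = 3. Remove 3 from B.
B must be 1 (only option left).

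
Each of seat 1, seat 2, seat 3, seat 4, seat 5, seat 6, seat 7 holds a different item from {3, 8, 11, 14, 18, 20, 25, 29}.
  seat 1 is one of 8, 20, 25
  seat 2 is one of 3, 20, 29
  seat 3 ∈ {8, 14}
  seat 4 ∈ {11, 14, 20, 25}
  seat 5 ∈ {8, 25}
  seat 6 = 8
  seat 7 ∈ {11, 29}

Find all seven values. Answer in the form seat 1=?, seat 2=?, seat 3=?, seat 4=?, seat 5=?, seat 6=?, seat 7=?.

seat 6 has just one choice, so seat 6 = 8. Eliminate 8 elsewhere: seat 1, seat 3, seat 5.
That leaves seat 3 = 14. Eliminate 14 elsewhere: seat 4.
seat 5 has just one choice, so seat 5 = 25. Eliminate 25 elsewhere: seat 1, seat 4.
seat 1's domain is down to {20}, so seat 1 = 20. Eliminate 20 elsewhere: seat 2, seat 4.
seat 4 has just one choice, so seat 4 = 11. Strike 11 from seat 7.
seat 7's domain is down to {29}, so seat 7 = 29. So seat 2 can't be 29.
That leaves seat 2 = 3.

seat 1=20, seat 2=3, seat 3=14, seat 4=11, seat 5=25, seat 6=8, seat 7=29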